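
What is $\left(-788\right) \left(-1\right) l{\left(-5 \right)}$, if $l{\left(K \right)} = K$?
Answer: $-3940$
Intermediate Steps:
$\left(-788\right) \left(-1\right) l{\left(-5 \right)} = \left(-788\right) \left(-1\right) \left(-5\right) = 788 \left(-5\right) = -3940$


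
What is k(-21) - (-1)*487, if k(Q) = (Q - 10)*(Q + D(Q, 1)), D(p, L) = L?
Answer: 1107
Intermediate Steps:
k(Q) = (1 + Q)*(-10 + Q) (k(Q) = (Q - 10)*(Q + 1) = (-10 + Q)*(1 + Q) = (1 + Q)*(-10 + Q))
k(-21) - (-1)*487 = (-10 + (-21)² - 9*(-21)) - (-1)*487 = (-10 + 441 + 189) - 1*(-487) = 620 + 487 = 1107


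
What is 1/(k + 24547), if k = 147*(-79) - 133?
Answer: 1/12801 ≈ 7.8119e-5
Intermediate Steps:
k = -11746 (k = -11613 - 133 = -11746)
1/(k + 24547) = 1/(-11746 + 24547) = 1/12801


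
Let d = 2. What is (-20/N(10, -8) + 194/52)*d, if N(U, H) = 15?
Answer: 187/39 ≈ 4.7949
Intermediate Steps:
(-20/N(10, -8) + 194/52)*d = (-20/15 + 194/52)*2 = (-20*1/15 + 194*(1/52))*2 = (-4/3 + 97/26)*2 = (187/78)*2 = 187/39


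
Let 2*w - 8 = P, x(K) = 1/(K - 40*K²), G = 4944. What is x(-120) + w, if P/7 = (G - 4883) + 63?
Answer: 252340559/576120 ≈ 438.00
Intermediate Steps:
P = 868 (P = 7*((4944 - 4883) + 63) = 7*(61 + 63) = 7*124 = 868)
w = 438 (w = 4 + (½)*868 = 4 + 434 = 438)
x(-120) + w = -1/(-120*(-1 + 40*(-120))) + 438 = -1*(-1/120)/(-1 - 4800) + 438 = -1*(-1/120)/(-4801) + 438 = -1*(-1/120)*(-1/4801) + 438 = -1/576120 + 438 = 252340559/576120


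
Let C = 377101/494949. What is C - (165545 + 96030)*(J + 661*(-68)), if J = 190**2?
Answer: 1145517687181501/494949 ≈ 2.3144e+9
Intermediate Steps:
J = 36100
C = 377101/494949 (C = 377101*(1/494949) = 377101/494949 ≈ 0.76190)
C - (165545 + 96030)*(J + 661*(-68)) = 377101/494949 - (165545 + 96030)*(36100 + 661*(-68)) = 377101/494949 - 261575*(36100 - 44948) = 377101/494949 - 261575*(-8848) = 377101/494949 - 1*(-2314415600) = 377101/494949 + 2314415600 = 1145517687181501/494949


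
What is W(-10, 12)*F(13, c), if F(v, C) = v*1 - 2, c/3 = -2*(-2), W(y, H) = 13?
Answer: 143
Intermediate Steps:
c = 12 (c = 3*(-2*(-2)) = 3*4 = 12)
F(v, C) = -2 + v (F(v, C) = v - 2 = -2 + v)
W(-10, 12)*F(13, c) = 13*(-2 + 13) = 13*11 = 143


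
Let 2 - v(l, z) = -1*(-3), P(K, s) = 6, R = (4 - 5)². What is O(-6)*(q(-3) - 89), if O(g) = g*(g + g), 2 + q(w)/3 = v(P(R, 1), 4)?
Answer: -7056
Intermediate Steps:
R = 1 (R = (-1)² = 1)
v(l, z) = -1 (v(l, z) = 2 - (-1)*(-3) = 2 - 1*3 = 2 - 3 = -1)
q(w) = -9 (q(w) = -6 + 3*(-1) = -6 - 3 = -9)
O(g) = 2*g² (O(g) = g*(2*g) = 2*g²)
O(-6)*(q(-3) - 89) = (2*(-6)²)*(-9 - 89) = (2*36)*(-98) = 72*(-98) = -7056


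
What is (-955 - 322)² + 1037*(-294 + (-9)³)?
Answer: 569878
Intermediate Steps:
(-955 - 322)² + 1037*(-294 + (-9)³) = (-1277)² + 1037*(-294 - 729) = 1630729 + 1037*(-1023) = 1630729 - 1060851 = 569878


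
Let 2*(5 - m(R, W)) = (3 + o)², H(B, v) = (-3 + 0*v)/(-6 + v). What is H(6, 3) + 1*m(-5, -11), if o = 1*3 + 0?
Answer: -12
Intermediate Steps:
H(B, v) = -3/(-6 + v) (H(B, v) = (-3 + 0)/(-6 + v) = -3/(-6 + v))
o = 3 (o = 3 + 0 = 3)
m(R, W) = -13 (m(R, W) = 5 - (3 + 3)²/2 = 5 - ½*6² = 5 - ½*36 = 5 - 18 = -13)
H(6, 3) + 1*m(-5, -11) = -3/(-6 + 3) + 1*(-13) = -3/(-3) - 13 = -3*(-⅓) - 13 = 1 - 13 = -12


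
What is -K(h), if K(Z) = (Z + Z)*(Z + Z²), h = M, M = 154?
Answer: -7351960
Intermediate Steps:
h = 154
K(Z) = 2*Z*(Z + Z²) (K(Z) = (2*Z)*(Z + Z²) = 2*Z*(Z + Z²))
-K(h) = -2*154²*(1 + 154) = -2*23716*155 = -1*7351960 = -7351960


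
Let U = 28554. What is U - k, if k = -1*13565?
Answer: 42119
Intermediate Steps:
k = -13565
U - k = 28554 - 1*(-13565) = 28554 + 13565 = 42119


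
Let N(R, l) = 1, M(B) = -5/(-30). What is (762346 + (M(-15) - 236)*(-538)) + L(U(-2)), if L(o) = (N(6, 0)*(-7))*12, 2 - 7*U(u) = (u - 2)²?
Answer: 2667421/3 ≈ 8.8914e+5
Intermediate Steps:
M(B) = ⅙ (M(B) = -5*(-1/30) = ⅙)
U(u) = 2/7 - (-2 + u)²/7 (U(u) = 2/7 - (u - 2)²/7 = 2/7 - (-2 + u)²/7)
L(o) = -84 (L(o) = (1*(-7))*12 = -7*12 = -84)
(762346 + (M(-15) - 236)*(-538)) + L(U(-2)) = (762346 + (⅙ - 236)*(-538)) - 84 = (762346 - 1415/6*(-538)) - 84 = (762346 + 380635/3) - 84 = 2667673/3 - 84 = 2667421/3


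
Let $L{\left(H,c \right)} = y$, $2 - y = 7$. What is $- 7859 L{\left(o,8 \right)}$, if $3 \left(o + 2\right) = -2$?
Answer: $39295$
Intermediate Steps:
$o = - \frac{8}{3}$ ($o = -2 + \frac{1}{3} \left(-2\right) = -2 - \frac{2}{3} = - \frac{8}{3} \approx -2.6667$)
$y = -5$ ($y = 2 - 7 = -5$)
$L{\left(H,c \right)} = -5$
$- 7859 L{\left(o,8 \right)} = \left(-7859\right) \left(-5\right) = 39295$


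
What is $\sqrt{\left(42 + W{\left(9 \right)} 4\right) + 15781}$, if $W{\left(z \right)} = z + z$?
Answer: $17 \sqrt{55} \approx 126.08$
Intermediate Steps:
$W{\left(z \right)} = 2 z$
$\sqrt{\left(42 + W{\left(9 \right)} 4\right) + 15781} = \sqrt{\left(42 + 2 \cdot 9 \cdot 4\right) + 15781} = \sqrt{\left(42 + 18 \cdot 4\right) + 15781} = \sqrt{\left(42 + 72\right) + 15781} = \sqrt{114 + 15781} = \sqrt{15895} = 17 \sqrt{55}$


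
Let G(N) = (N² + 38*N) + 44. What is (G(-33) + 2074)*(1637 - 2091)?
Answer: -886662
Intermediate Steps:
G(N) = 44 + N² + 38*N
(G(-33) + 2074)*(1637 - 2091) = ((44 + (-33)² + 38*(-33)) + 2074)*(1637 - 2091) = ((44 + 1089 - 1254) + 2074)*(-454) = (-121 + 2074)*(-454) = 1953*(-454) = -886662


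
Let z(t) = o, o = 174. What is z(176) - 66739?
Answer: -66565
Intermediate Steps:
z(t) = 174
z(176) - 66739 = 174 - 66739 = -66565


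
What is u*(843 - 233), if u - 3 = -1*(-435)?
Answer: 267180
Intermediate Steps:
u = 438 (u = 3 - 1*(-435) = 3 + 435 = 438)
u*(843 - 233) = 438*(843 - 233) = 438*610 = 267180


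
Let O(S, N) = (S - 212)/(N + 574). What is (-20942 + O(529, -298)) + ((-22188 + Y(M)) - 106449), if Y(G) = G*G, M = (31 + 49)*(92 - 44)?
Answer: 4028502113/276 ≈ 1.4596e+7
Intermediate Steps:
O(S, N) = (-212 + S)/(574 + N)
M = 3840 (M = 80*48 = 3840)
Y(G) = G²
(-20942 + O(529, -298)) + ((-22188 + Y(M)) - 106449) = (-20942 + (-212 + 529)/(574 - 298)) + ((-22188 + 3840²) - 106449) = (-20942 + 317/276) + ((-22188 + 14745600) - 106449) = (-20942 + (1/276)*317) + (14723412 - 106449) = (-20942 + 317/276) + 14616963 = -5779675/276 + 14616963 = 4028502113/276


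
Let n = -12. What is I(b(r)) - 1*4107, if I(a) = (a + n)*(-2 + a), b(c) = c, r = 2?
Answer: -4107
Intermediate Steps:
I(a) = (-12 + a)*(-2 + a) (I(a) = (a - 12)*(-2 + a) = (-12 + a)*(-2 + a))
I(b(r)) - 1*4107 = (24 + 2² - 14*2) - 1*4107 = (24 + 4 - 28) - 4107 = 0 - 4107 = -4107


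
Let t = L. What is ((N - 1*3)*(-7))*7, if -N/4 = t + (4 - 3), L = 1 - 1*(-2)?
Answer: 931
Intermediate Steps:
L = 3 (L = 1 + 2 = 3)
t = 3
N = -16 (N = -4*(3 + (4 - 3)) = -4*(3 + 1) = -4*4 = -16)
((N - 1*3)*(-7))*7 = ((-16 - 1*3)*(-7))*7 = ((-16 - 3)*(-7))*7 = -19*(-7)*7 = 133*7 = 931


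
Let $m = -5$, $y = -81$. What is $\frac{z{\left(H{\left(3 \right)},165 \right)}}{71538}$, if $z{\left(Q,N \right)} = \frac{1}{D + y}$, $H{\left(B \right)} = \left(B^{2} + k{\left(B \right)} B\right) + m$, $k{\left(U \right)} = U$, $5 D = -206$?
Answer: $- \frac{5}{43709718} \approx -1.1439 \cdot 10^{-7}$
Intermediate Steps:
$D = - \frac{206}{5}$ ($D = \frac{1}{5} \left(-206\right) = - \frac{206}{5} \approx -41.2$)
$H{\left(B \right)} = -5 + 2 B^{2}$ ($H{\left(B \right)} = \left(B^{2} + B B\right) - 5 = \left(B^{2} + B^{2}\right) - 5 = 2 B^{2} - 5 = -5 + 2 B^{2}$)
$z{\left(Q,N \right)} = - \frac{5}{611}$ ($z{\left(Q,N \right)} = \frac{1}{- \frac{206}{5} - 81} = \frac{1}{- \frac{611}{5}} = - \frac{5}{611}$)
$\frac{z{\left(H{\left(3 \right)},165 \right)}}{71538} = - \frac{5}{611 \cdot 71538} = \left(- \frac{5}{611}\right) \frac{1}{71538} = - \frac{5}{43709718}$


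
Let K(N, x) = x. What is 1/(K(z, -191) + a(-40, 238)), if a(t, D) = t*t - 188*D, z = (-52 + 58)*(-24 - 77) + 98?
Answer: -1/43335 ≈ -2.3076e-5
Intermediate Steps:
z = -508 (z = 6*(-101) + 98 = -606 + 98 = -508)
a(t, D) = t**2 - 188*D
1/(K(z, -191) + a(-40, 238)) = 1/(-191 + ((-40)**2 - 188*238)) = 1/(-191 + (1600 - 44744)) = 1/(-191 - 43144) = 1/(-43335) = -1/43335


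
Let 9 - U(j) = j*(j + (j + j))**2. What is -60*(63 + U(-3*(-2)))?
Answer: 112320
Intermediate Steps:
U(j) = 9 - 9*j**3 (U(j) = 9 - j*(j + (j + j))**2 = 9 - j*(j + 2*j)**2 = 9 - j*(3*j)**2 = 9 - j*9*j**2 = 9 - 9*j**3)
-60*(63 + U(-3*(-2))) = -60*(63 + (9 - 9*(-3*(-2))**3)) = -60*(63 + (9 - 9*6**3)) = -60*(63 + (9 - 9*216)) = -60*(63 + (9 - 1944)) = -60*(63 - 1935) = -60*(-1872) = 112320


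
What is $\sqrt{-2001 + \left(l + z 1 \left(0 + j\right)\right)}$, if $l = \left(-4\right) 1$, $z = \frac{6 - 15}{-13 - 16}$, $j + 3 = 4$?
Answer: $\frac{26 i \sqrt{2494}}{29} \approx 44.774 i$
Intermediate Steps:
$j = 1$ ($j = -3 + 4 = 1$)
$z = \frac{9}{29}$ ($z = - \frac{9}{-29} = \left(-9\right) \left(- \frac{1}{29}\right) = \frac{9}{29} \approx 0.31034$)
$l = -4$
$\sqrt{-2001 + \left(l + z 1 \left(0 + j\right)\right)} = \sqrt{-2001 - \left(4 - \frac{9 \cdot 1 \left(0 + 1\right)}{29}\right)} = \sqrt{-2001 - \left(4 - \frac{9 \cdot 1 \cdot 1}{29}\right)} = \sqrt{-2001 + \left(-4 + \frac{9}{29} \cdot 1\right)} = \sqrt{-2001 + \left(-4 + \frac{9}{29}\right)} = \sqrt{-2001 - \frac{107}{29}} = \sqrt{- \frac{58136}{29}} = \frac{26 i \sqrt{2494}}{29}$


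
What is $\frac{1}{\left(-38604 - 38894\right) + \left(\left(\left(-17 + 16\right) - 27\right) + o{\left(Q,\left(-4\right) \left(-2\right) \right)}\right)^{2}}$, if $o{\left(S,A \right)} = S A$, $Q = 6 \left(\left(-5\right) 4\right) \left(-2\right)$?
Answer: $\frac{1}{3502166} \approx 2.8554 \cdot 10^{-7}$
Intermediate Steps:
$Q = 240$ ($Q = 6 \left(-20\right) \left(-2\right) = \left(-120\right) \left(-2\right) = 240$)
$o{\left(S,A \right)} = A S$
$\frac{1}{\left(-38604 - 38894\right) + \left(\left(\left(-17 + 16\right) - 27\right) + o{\left(Q,\left(-4\right) \left(-2\right) \right)}\right)^{2}} = \frac{1}{\left(-38604 - 38894\right) + \left(\left(\left(-17 + 16\right) - 27\right) + \left(-4\right) \left(-2\right) 240\right)^{2}} = \frac{1}{-77498 + \left(\left(-1 - 27\right) + 8 \cdot 240\right)^{2}} = \frac{1}{-77498 + \left(-28 + 1920\right)^{2}} = \frac{1}{-77498 + 1892^{2}} = \frac{1}{-77498 + 3579664} = \frac{1}{3502166}$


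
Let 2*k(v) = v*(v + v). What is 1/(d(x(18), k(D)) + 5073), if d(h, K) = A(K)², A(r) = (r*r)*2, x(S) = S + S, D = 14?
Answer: 1/5903161297 ≈ 1.6940e-10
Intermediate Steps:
x(S) = 2*S
A(r) = 2*r² (A(r) = r²*2 = 2*r²)
k(v) = v² (k(v) = (v*(v + v))/2 = (v*(2*v))/2 = (2*v²)/2 = v²)
d(h, K) = 4*K⁴ (d(h, K) = (2*K²)² = 4*K⁴)
1/(d(x(18), k(D)) + 5073) = 1/(4*(14²)⁴ + 5073) = 1/(4*196⁴ + 5073) = 1/(4*1475789056 + 5073) = 1/(5903156224 + 5073) = 1/5903161297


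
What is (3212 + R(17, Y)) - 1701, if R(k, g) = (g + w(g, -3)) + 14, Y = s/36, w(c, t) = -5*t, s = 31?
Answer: 55471/36 ≈ 1540.9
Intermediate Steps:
Y = 31/36 ≈ 0.86111
R(k, g) = 29 + g (R(k, g) = (g - 5*(-3)) + 14 = (g + 15) + 14 = (15 + g) + 14 = 29 + g)
(3212 + R(17, Y)) - 1701 = (3212 + (29 + 31/36)) - 1701 = (3212 + 1075/36) - 1701 = 116707/36 - 1701 = 55471/36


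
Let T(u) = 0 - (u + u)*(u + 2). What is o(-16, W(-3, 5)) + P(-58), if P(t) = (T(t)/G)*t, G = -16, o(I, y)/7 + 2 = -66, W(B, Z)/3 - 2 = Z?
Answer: -24024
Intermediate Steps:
W(B, Z) = 6 + 3*Z
T(u) = -2*u*(2 + u) (T(u) = 0 - 2*u*(2 + u) = -2*u*(2 + u))
o(I, y) = -476 (o(I, y) = -14 + 7*(-66) = -14 - 462 = -476)
P(t) = t²*(2 + t)/8 (P(t) = (-2*t*(2 + t)/(-16))*t = (-2*t*(2 + t)*(-1/16))*t = (t*(2 + t)/8)*t = t²*(2 + t)/8)
o(-16, W(-3, 5)) + P(-58) = -476 + (⅛)*(-58)²*(2 - 58) = -476 + (⅛)*3364*(-56) = -476 - 23548 = -24024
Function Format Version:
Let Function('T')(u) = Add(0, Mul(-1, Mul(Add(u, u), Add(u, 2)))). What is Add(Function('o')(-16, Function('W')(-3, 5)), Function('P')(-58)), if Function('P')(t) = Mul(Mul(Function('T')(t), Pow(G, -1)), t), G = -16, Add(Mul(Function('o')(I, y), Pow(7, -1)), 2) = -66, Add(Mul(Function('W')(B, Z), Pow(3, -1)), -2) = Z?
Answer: -24024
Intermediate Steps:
Function('W')(B, Z) = Add(6, Mul(3, Z))
Function('T')(u) = Mul(-2, u, Add(2, u)) (Function('T')(u) = Add(0, Mul(-1, Mul(Mul(2, u), Add(2, u)))) = Add(0, Mul(-1, Mul(2, u, Add(2, u)))) = Add(0, Mul(-2, u, Add(2, u))) = Mul(-2, u, Add(2, u)))
Function('o')(I, y) = -476 (Function('o')(I, y) = Add(-14, Mul(7, -66)) = Add(-14, -462) = -476)
Function('P')(t) = Mul(Rational(1, 8), Pow(t, 2), Add(2, t)) (Function('P')(t) = Mul(Mul(Mul(-2, t, Add(2, t)), Pow(-16, -1)), t) = Mul(Mul(Mul(-2, t, Add(2, t)), Rational(-1, 16)), t) = Mul(Mul(Rational(1, 8), t, Add(2, t)), t) = Mul(Rational(1, 8), Pow(t, 2), Add(2, t)))
Add(Function('o')(-16, Function('W')(-3, 5)), Function('P')(-58)) = Add(-476, Mul(Rational(1, 8), Pow(-58, 2), Add(2, -58))) = Add(-476, Mul(Rational(1, 8), 3364, -56)) = Add(-476, -23548) = -24024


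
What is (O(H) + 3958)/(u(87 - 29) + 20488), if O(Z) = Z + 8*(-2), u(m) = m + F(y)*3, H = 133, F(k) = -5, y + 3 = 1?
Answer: 4075/20531 ≈ 0.19848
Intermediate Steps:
y = -2 (y = -3 + 1 = -2)
u(m) = -15 + m (u(m) = m - 5*3 = m - 15 = -15 + m)
O(Z) = -16 + Z (O(Z) = Z - 16 = -16 + Z)
(O(H) + 3958)/(u(87 - 29) + 20488) = ((-16 + 133) + 3958)/((-15 + (87 - 29)) + 20488) = (117 + 3958)/((-15 + 58) + 20488) = 4075/(43 + 20488) = 4075/20531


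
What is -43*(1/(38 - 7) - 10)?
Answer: 13287/31 ≈ 428.61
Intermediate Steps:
-43*(1/(38 - 7) - 10) = -43*(1/31 - 10) = -43*(-309/31) = 13287/31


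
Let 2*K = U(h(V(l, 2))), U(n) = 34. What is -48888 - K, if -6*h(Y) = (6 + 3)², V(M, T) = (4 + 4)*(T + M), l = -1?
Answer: -48905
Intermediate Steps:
V(M, T) = 8*M + 8*T (V(M, T) = 8*(M + T) = 8*M + 8*T)
h(Y) = -27/2 (h(Y) = -(6 + 3)²/6 = -⅙*9² = -⅙*81 = -27/2)
K = 17 (K = (½)*34 = 17)
-48888 - K = -48888 - 1*17 = -48888 - 17 = -48905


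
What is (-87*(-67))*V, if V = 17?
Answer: 99093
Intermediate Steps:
(-87*(-67))*V = -87*(-67)*17 = 5829*17 = 99093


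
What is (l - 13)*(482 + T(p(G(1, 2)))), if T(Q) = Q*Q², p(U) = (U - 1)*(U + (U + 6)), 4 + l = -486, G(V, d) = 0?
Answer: -133798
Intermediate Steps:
l = -490 (l = -4 - 486 = -490)
p(U) = (-1 + U)*(6 + 2*U) (p(U) = (-1 + U)*(U + (6 + U)) = (-1 + U)*(6 + 2*U))
T(Q) = Q³
(l - 13)*(482 + T(p(G(1, 2)))) = (-490 - 13)*(482 + (-6 + 2*0² + 4*0)³) = -503*(482 + (-6 + 2*0 + 0)³) = -503*(482 + (-6 + 0 + 0)³) = -503*(482 + (-6)³) = -503*(482 - 216) = -503*266 = -133798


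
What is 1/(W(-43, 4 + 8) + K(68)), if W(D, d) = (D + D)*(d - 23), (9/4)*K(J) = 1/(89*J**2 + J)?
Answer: 926109/876099115 ≈ 0.0010571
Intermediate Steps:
K(J) = 4/(9*(J + 89*J**2)) (K(J) = 4/(9*(89*J**2 + J)) = 4/(9*(J + 89*J**2)))
W(D, d) = 2*D*(-23 + d) (W(D, d) = (2*D)*(-23 + d) = 2*D*(-23 + d))
1/(W(-43, 4 + 8) + K(68)) = 1/(2*(-43)*(-23 + (4 + 8)) + (4/9)/(68*(1 + 89*68))) = 1/(2*(-43)*(-23 + 12) + (4/9)*(1/68)/(1 + 6052)) = 1/(2*(-43)*(-11) + (4/9)*(1/68)/6053) = 1/(946 + (4/9)*(1/68)*(1/6053)) = 1/(946 + 1/926109) = 1/(876099115/926109) = 926109/876099115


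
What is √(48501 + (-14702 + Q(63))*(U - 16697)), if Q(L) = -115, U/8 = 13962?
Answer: I*√1407551682 ≈ 37517.0*I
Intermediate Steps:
U = 111696 (U = 8*13962 = 111696)
√(48501 + (-14702 + Q(63))*(U - 16697)) = √(48501 + (-14702 - 115)*(111696 - 16697)) = √(48501 - 14817*94999) = √(48501 - 1407600183) = √(-1407551682) = I*√1407551682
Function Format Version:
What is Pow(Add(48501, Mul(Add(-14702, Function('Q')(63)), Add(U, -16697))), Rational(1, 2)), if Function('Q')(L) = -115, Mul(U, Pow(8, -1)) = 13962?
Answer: Mul(I, Pow(1407551682, Rational(1, 2))) ≈ Mul(37517., I)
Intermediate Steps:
U = 111696 (U = Mul(8, 13962) = 111696)
Pow(Add(48501, Mul(Add(-14702, Function('Q')(63)), Add(U, -16697))), Rational(1, 2)) = Pow(Add(48501, Mul(Add(-14702, -115), Add(111696, -16697))), Rational(1, 2)) = Pow(Add(48501, Mul(-14817, 94999)), Rational(1, 2)) = Pow(Add(48501, -1407600183), Rational(1, 2)) = Pow(-1407551682, Rational(1, 2)) = Mul(I, Pow(1407551682, Rational(1, 2)))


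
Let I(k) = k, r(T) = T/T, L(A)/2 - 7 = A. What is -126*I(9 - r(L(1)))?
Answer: -1008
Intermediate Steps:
L(A) = 14 + 2*A
r(T) = 1
-126*I(9 - r(L(1))) = -126*(9 - 1*1) = -126*(9 - 1) = -126*8 = -1008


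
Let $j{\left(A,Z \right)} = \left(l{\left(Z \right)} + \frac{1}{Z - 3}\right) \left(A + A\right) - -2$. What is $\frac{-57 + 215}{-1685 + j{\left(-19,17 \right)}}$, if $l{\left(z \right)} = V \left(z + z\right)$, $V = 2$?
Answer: $- \frac{553}{14944} \approx -0.037005$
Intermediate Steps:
$l{\left(z \right)} = 4 z$ ($l{\left(z \right)} = 2 \left(z + z\right) = 2 \cdot 2 z = 4 z$)
$j{\left(A,Z \right)} = 2 + 2 A \left(\frac{1}{-3 + Z} + 4 Z\right)$ ($j{\left(A,Z \right)} = \left(4 Z + \frac{1}{Z - 3}\right) \left(A + A\right) - -2 = \left(4 Z + \frac{1}{-3 + Z}\right) 2 A + 2 = \left(\frac{1}{-3 + Z} + 4 Z\right) 2 A + 2 = 2 A \left(\frac{1}{-3 + Z} + 4 Z\right) + 2 = 2 + 2 A \left(\frac{1}{-3 + Z} + 4 Z\right)$)
$\frac{-57 + 215}{-1685 + j{\left(-19,17 \right)}} = \frac{-57 + 215}{-1685 + \frac{2 \left(-3 - 19 + 17 - \left(-228\right) 17 + 4 \left(-19\right) 17^{2}\right)}{-3 + 17}} = \frac{158}{-1685 + \frac{2 \left(-3 - 19 + 17 + 3876 + 4 \left(-19\right) 289\right)}{14}} = \frac{158}{-1685 + 2 \cdot \frac{1}{14} \left(-3 - 19 + 17 + 3876 - 21964\right)} = \frac{158}{-1685 + 2 \cdot \frac{1}{14} \left(-18093\right)} = \frac{158}{-1685 - \frac{18093}{7}} = \frac{158}{- \frac{29888}{7}} = 158 \left(- \frac{7}{29888}\right) = - \frac{553}{14944}$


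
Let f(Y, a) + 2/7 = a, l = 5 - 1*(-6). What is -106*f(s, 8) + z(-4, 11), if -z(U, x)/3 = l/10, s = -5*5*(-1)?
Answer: -57471/70 ≈ -821.01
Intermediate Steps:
s = 25 (s = -25*(-1) = 25)
l = 11 (l = 5 + 6 = 11)
z(U, x) = -33/10
f(Y, a) = -2/7 + a
-106*f(s, 8) + z(-4, 11) = -106*(-2/7 + 8) - 33/10 = -106*54/7 - 33/10 = -5724/7 - 33/10 = -57471/70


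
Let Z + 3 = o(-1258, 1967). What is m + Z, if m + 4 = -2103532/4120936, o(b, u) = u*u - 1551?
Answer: 3984461406371/1030234 ≈ 3.8675e+6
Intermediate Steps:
o(b, u) = -1551 + u² (o(b, u) = u² - 1551 = -1551 + u²)
m = -4646819/1030234 (m = -4 - 2103532/4120936 = -4 - 2103532*1/4120936 = -4 - 525883/1030234 = -4646819/1030234 ≈ -4.5105)
Z = 3867535 (Z = -3 + (-1551 + 1967²) = -3 + (-1551 + 3869089) = -3 + 3867538 = 3867535)
m + Z = -4646819/1030234 + 3867535 = 3984461406371/1030234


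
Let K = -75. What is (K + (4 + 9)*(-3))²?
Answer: 12996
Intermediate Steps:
(K + (4 + 9)*(-3))² = (-75 + (4 + 9)*(-3))² = (-75 + 13*(-3))² = (-75 - 39)² = (-114)² = 12996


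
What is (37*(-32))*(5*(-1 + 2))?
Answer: -5920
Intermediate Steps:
(37*(-32))*(5*(-1 + 2)) = -5920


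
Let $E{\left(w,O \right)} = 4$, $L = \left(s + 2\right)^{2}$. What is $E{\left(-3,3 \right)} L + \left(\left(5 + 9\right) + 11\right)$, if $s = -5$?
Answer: $61$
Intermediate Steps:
$L = 9$ ($L = \left(-5 + 2\right)^{2} = \left(-3\right)^{2} = 9$)
$E{\left(-3,3 \right)} L + \left(\left(5 + 9\right) + 11\right) = 4 \cdot 9 + \left(\left(5 + 9\right) + 11\right) = 36 + \left(14 + 11\right) = 36 + 25 = 61$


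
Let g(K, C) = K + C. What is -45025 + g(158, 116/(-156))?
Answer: -1749842/39 ≈ -44868.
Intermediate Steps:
g(K, C) = C + K
-45025 + g(158, 116/(-156)) = -45025 + (116/(-156) + 158) = -45025 + (116*(-1/156) + 158) = -45025 + (-29/39 + 158) = -45025 + 6133/39 = -1749842/39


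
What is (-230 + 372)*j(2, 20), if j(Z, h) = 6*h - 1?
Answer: 16898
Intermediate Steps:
j(Z, h) = -1 + 6*h
(-230 + 372)*j(2, 20) = (-230 + 372)*(-1 + 6*20) = 142*(-1 + 120) = 142*119 = 16898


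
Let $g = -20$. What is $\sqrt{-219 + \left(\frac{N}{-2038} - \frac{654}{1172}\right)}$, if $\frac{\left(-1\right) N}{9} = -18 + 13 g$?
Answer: $\frac{i \sqrt{78725337443430}}{597134} \approx 14.859 i$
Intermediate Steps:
$N = 2502$ ($N = - 9 \left(-18 + 13 \left(-20\right)\right) = - 9 \left(-18 - 260\right) = \left(-9\right) \left(-278\right) = 2502$)
$\sqrt{-219 + \left(\frac{N}{-2038} - \frac{654}{1172}\right)} = \sqrt{-219 + \left(\frac{2502}{-2038} - \frac{654}{1172}\right)} = \sqrt{-219 + \left(2502 \left(- \frac{1}{2038}\right) - \frac{327}{586}\right)} = \sqrt{-219 - \frac{1066299}{597134}} = \sqrt{- \frac{131838645}{597134}} = \frac{i \sqrt{78725337443430}}{597134}$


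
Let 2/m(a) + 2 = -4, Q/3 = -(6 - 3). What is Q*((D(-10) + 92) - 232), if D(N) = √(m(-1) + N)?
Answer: 1260 - 3*I*√93 ≈ 1260.0 - 28.931*I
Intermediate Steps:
Q = -9 (Q = 3*(-(6 - 3)) = 3*(-1*3) = 3*(-3) = -9)
m(a) = -⅓ (m(a) = 2/(-2 - 4) = 2/(-6) = 2*(-⅙) = -⅓)
D(N) = √(-⅓ + N)
Q*((D(-10) + 92) - 232) = -9*((√(-3 + 9*(-10))/3 + 92) - 232) = -9*((√(-3 - 90)/3 + 92) - 232) = -9*((√(-93)/3 + 92) - 232) = -9*(((I*√93)/3 + 92) - 232) = -9*((I*√93/3 + 92) - 232) = -9*((92 + I*√93/3) - 232) = -9*(-140 + I*√93/3) = 1260 - 3*I*√93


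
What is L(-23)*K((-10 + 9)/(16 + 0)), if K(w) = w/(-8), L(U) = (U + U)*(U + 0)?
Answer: 529/64 ≈ 8.2656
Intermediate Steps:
L(U) = 2*U**2 (L(U) = (2*U)*U = 2*U**2)
K(w) = -w/8 (K(w) = w*(-1/8) = -w/8)
L(-23)*K((-10 + 9)/(16 + 0)) = (2*(-23)**2)*(-(-10 + 9)/(8*(16 + 0))) = (2*529)*(-(-1)/(8*16)) = 1058*(-(-1)/(8*16)) = 1058*(-1/8*(-1/16)) = 1058*(1/128) = 529/64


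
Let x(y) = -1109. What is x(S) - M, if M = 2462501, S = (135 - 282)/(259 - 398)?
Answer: -2463610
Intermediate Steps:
S = 147/139 (S = -147/(-139) = -147*(-1/139) = 147/139 ≈ 1.0576)
x(S) - M = -1109 - 1*2462501 = -1109 - 2462501 = -2463610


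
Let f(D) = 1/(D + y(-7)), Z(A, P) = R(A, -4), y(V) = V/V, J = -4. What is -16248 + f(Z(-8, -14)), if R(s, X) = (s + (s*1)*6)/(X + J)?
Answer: -129983/8 ≈ -16248.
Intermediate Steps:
y(V) = 1
R(s, X) = 7*s/(-4 + X) (R(s, X) = (s + (s*1)*6)/(X - 4) = (s + s*6)/(-4 + X) = (s + 6*s)/(-4 + X) = (7*s)/(-4 + X) = 7*s/(-4 + X))
Z(A, P) = -7*A/8 (Z(A, P) = 7*A/(-4 - 4) = 7*A/(-8) = 7*A*(-⅛) = -7*A/8)
f(D) = 1/(1 + D) (f(D) = 1/(D + 1) = 1/(1 + D))
-16248 + f(Z(-8, -14)) = -16248 + 1/(1 - 7/8*(-8)) = -16248 + 1/(1 + 7) = -16248 + 1/8 = -16248 + ⅛ = -129983/8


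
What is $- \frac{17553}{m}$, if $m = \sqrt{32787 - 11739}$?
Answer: $- \frac{5851 \sqrt{5262}}{3508} \approx -120.99$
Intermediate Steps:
$m = 2 \sqrt{5262}$ ($m = \sqrt{21048} = 2 \sqrt{5262} \approx 145.08$)
$- \frac{17553}{m} = - \frac{17553}{2 \sqrt{5262}} = - 17553 \frac{\sqrt{5262}}{10524} = - \frac{5851 \sqrt{5262}}{3508}$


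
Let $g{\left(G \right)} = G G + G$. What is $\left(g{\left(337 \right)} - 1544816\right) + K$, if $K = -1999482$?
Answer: $-3430392$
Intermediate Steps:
$g{\left(G \right)} = G + G^{2}$ ($g{\left(G \right)} = G^{2} + G = G + G^{2}$)
$\left(g{\left(337 \right)} - 1544816\right) + K = \left(337 \left(1 + 337\right) - 1544816\right) - 1999482 = \left(337 \cdot 338 - 1544816\right) - 1999482 = \left(113906 - 1544816\right) - 1999482 = -1430910 - 1999482 = -3430392$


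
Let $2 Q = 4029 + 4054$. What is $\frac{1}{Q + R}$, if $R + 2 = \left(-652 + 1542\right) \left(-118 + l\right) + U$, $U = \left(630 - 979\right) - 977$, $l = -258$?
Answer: $- \frac{2}{663853} \approx -3.0127 \cdot 10^{-6}$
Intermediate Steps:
$U = -1326$ ($U = -349 - 977 = -1326$)
$Q = \frac{8083}{2}$ ($Q = \frac{4029 + 4054}{2} = \frac{1}{2} \cdot 8083 = \frac{8083}{2} \approx 4041.5$)
$R = -335968$ ($R = -2 + \left(\left(-652 + 1542\right) \left(-118 - 258\right) - 1326\right) = -2 + \left(890 \left(-376\right) - 1326\right) = -2 - 335966 = -335968$)
$\frac{1}{Q + R} = \frac{1}{\frac{8083}{2} - 335968} = \frac{1}{- \frac{663853}{2}} = - \frac{2}{663853}$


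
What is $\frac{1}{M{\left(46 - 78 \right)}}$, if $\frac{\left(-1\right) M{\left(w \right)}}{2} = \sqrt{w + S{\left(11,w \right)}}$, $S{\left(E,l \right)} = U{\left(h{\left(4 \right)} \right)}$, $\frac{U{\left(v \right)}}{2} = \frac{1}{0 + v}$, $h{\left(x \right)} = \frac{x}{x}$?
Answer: $\frac{i \sqrt{30}}{60} \approx 0.091287 i$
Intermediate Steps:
$h{\left(x \right)} = 1$
$U{\left(v \right)} = \frac{2}{v}$ ($U{\left(v \right)} = \frac{2}{0 + v} = \frac{2}{v}$)
$S{\left(E,l \right)} = 2$ ($S{\left(E,l \right)} = \frac{2}{1} = 2 \cdot 1 = 2$)
$M{\left(w \right)} = - 2 \sqrt{2 + w}$ ($M{\left(w \right)} = - 2 \sqrt{w + 2} = - 2 \sqrt{2 + w}$)
$\frac{1}{M{\left(46 - 78 \right)}} = \frac{1}{\left(-2\right) \sqrt{2 + \left(46 - 78\right)}} = \frac{1}{\left(-2\right) \sqrt{2 - 32}} = \frac{1}{\left(-2\right) \sqrt{-30}} = \frac{1}{\left(-2\right) i \sqrt{30}} = \frac{i \sqrt{30}}{60}$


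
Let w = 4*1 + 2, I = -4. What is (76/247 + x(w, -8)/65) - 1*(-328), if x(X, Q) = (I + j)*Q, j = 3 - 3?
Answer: 1644/5 ≈ 328.80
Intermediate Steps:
j = 0
w = 6 (w = 4 + 2 = 6)
x(X, Q) = -4*Q (x(X, Q) = (-4 + 0)*Q = -4*Q)
(76/247 + x(w, -8)/65) - 1*(-328) = (76/247 - 4*(-8)/65) - 1*(-328) = (76*(1/247) + 32*(1/65)) + 328 = (4/13 + 32/65) + 328 = 4/5 + 328 = 1644/5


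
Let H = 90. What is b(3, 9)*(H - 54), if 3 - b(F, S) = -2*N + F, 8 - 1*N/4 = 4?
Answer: 1152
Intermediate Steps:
N = 16 (N = 32 - 4*4 = 32 - 16 = 16)
b(F, S) = 35 - F (b(F, S) = 3 - (-2*16 + F) = 3 - (-32 + F) = 3 + (32 - F) = 35 - F)
b(3, 9)*(H - 54) = (35 - 1*3)*(90 - 54) = (35 - 3)*36 = 32*36 = 1152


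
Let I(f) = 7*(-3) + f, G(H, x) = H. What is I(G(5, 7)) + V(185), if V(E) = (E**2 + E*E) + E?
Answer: 68619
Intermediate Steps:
I(f) = -21 + f
V(E) = E + 2*E**2 (V(E) = (E**2 + E**2) + E = 2*E**2 + E = E + 2*E**2)
I(G(5, 7)) + V(185) = (-21 + 5) + 185*(1 + 2*185) = -16 + 185*(1 + 370) = -16 + 185*371 = -16 + 68635 = 68619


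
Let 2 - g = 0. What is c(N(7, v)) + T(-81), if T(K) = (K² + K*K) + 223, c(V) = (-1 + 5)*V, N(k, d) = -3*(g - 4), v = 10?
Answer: 13369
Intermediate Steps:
g = 2 (g = 2 - 1*0 = 2 + 0 = 2)
N(k, d) = 6 (N(k, d) = -3*(2 - 4) = -3*(-2) = 6)
c(V) = 4*V
T(K) = 223 + 2*K² (T(K) = (K² + K²) + 223 = 2*K² + 223 = 223 + 2*K²)
c(N(7, v)) + T(-81) = 4*6 + (223 + 2*(-81)²) = 24 + (223 + 2*6561) = 24 + (223 + 13122) = 24 + 13345 = 13369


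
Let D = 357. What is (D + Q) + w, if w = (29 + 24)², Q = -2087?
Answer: 1079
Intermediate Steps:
w = 2809 (w = 53² = 2809)
(D + Q) + w = (357 - 2087) + 2809 = -1730 + 2809 = 1079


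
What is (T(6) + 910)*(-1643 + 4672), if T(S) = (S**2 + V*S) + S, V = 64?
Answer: 4046744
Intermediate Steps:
T(S) = S**2 + 65*S (T(S) = (S**2 + 64*S) + S = S**2 + 65*S)
(T(6) + 910)*(-1643 + 4672) = (6*(65 + 6) + 910)*(-1643 + 4672) = (6*71 + 910)*3029 = (426 + 910)*3029 = 1336*3029 = 4046744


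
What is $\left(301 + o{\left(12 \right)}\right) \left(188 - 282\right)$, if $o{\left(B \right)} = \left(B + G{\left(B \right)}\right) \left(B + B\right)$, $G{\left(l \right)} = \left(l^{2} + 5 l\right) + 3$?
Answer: $-522358$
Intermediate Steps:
$G{\left(l \right)} = 3 + l^{2} + 5 l$
$o{\left(B \right)} = 2 B \left(3 + B^{2} + 6 B\right)$ ($o{\left(B \right)} = \left(B + \left(3 + B^{2} + 5 B\right)\right) \left(B + B\right) = \left(3 + B^{2} + 6 B\right) 2 B = 2 B \left(3 + B^{2} + 6 B\right)$)
$\left(301 + o{\left(12 \right)}\right) \left(188 - 282\right) = \left(301 + 2 \cdot 12 \left(3 + 12^{2} + 6 \cdot 12\right)\right) \left(188 - 282\right) = \left(301 + 2 \cdot 12 \left(3 + 144 + 72\right)\right) \left(-94\right) = \left(301 + 2 \cdot 12 \cdot 219\right) \left(-94\right) = \left(301 + 5256\right) \left(-94\right) = 5557 \left(-94\right) = -522358$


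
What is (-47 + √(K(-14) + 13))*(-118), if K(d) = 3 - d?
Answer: 5546 - 118*√30 ≈ 4899.7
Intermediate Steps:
(-47 + √(K(-14) + 13))*(-118) = (-47 + √((3 - 1*(-14)) + 13))*(-118) = (-47 + √((3 + 14) + 13))*(-118) = (-47 + √(17 + 13))*(-118) = (-47 + √30)*(-118) = 5546 - 118*√30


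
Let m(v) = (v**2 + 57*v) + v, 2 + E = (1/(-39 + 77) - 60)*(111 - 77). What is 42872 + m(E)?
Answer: 1476706091/361 ≈ 4.0906e+6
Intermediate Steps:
E = -38781/19 (E = -2 + (1/(-39 + 77) - 60)*(111 - 77) = -2 + (1/38 - 60)*34 = -2 - 2279/38*34 = -2 - 38743/19 = -38781/19 ≈ -2041.1)
m(v) = v**2 + 58*v
42872 + m(E) = 42872 - 38781*(58 - 38781/19)/19 = 42872 - 38781/19*(-37679/19) = 42872 + 1461229299/361 = 1476706091/361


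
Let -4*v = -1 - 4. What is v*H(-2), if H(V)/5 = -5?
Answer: -125/4 ≈ -31.250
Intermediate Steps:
v = 5/4 (v = -(-1 - 4)/4 = -¼*(-5) = 5/4 ≈ 1.2500)
H(V) = -25 (H(V) = 5*(-5) = -25)
v*H(-2) = (5/4)*(-25) = -125/4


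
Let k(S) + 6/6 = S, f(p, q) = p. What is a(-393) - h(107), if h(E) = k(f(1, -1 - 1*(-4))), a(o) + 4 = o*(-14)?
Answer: 5498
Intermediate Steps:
a(o) = -4 - 14*o (a(o) = -4 + o*(-14) = -4 - 14*o)
k(S) = -1 + S
h(E) = 0 (h(E) = -1 + 1 = 0)
a(-393) - h(107) = (-4 - 14*(-393)) - 1*0 = (-4 + 5502) + 0 = 5498 + 0 = 5498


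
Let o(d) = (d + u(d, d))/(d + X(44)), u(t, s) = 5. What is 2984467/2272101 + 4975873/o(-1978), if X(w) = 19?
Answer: 22147844799913298/4482855273 ≈ 4.9406e+6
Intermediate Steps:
o(d) = (5 + d)/(19 + d) (o(d) = (d + 5)/(d + 19) = (5 + d)/(19 + d))
2984467/2272101 + 4975873/o(-1978) = 2984467/2272101 + 4975873/(((5 - 1978)/(19 - 1978))) = 2984467*(1/2272101) + 4975873/((-1973/(-1959))) = 2984467/2272101 + 4975873/((-1/1959*(-1973))) = 2984467/2272101 + 4975873/(1973/1959) = 2984467/2272101 + 4975873*(1959/1973) = 2984467/2272101 + 9747735207/1973 = 22147844799913298/4482855273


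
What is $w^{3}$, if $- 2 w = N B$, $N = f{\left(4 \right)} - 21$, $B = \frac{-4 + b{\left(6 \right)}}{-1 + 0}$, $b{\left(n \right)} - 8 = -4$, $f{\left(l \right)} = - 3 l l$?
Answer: $0$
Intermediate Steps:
$f{\left(l \right)} = - 3 l^{2}$
$b{\left(n \right)} = 4$ ($b{\left(n \right)} = 8 - 4 = 4$)
$B = 0$ ($B = \frac{-4 + 4}{-1 + 0} = \frac{0}{-1} = 0 \left(-1\right) = 0$)
$N = -69$ ($N = - 3 \cdot 4^{2} - 21 = \left(-3\right) 16 - 21 = -48 - 21 = -69$)
$w = 0$ ($w = - \frac{\left(-69\right) 0}{2} = \left(- \frac{1}{2}\right) 0 = 0$)
$w^{3} = 0^{3} = 0$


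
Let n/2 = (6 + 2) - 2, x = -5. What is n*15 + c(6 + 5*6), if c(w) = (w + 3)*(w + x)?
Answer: 1389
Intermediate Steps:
c(w) = (-5 + w)*(3 + w) (c(w) = (w + 3)*(w - 5) = (3 + w)*(-5 + w) = (-5 + w)*(3 + w))
n = 12 (n = 2*((6 + 2) - 2) = 2*(8 - 2) = 2*6 = 12)
n*15 + c(6 + 5*6) = 12*15 + (-15 + (6 + 5*6)² - 2*(6 + 5*6)) = 180 + (-15 + (6 + 30)² - 2*(6 + 30)) = 180 + (-15 + 36² - 2*36) = 180 + (-15 + 1296 - 72) = 180 + 1209 = 1389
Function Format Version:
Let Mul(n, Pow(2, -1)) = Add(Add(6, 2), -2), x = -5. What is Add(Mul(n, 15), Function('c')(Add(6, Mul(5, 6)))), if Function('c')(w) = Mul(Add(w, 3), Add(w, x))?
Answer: 1389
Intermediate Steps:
Function('c')(w) = Mul(Add(-5, w), Add(3, w)) (Function('c')(w) = Mul(Add(w, 3), Add(w, -5)) = Mul(Add(3, w), Add(-5, w)) = Mul(Add(-5, w), Add(3, w)))
n = 12 (n = Mul(2, Add(Add(6, 2), -2)) = Mul(2, Add(8, -2)) = Mul(2, 6) = 12)
Add(Mul(n, 15), Function('c')(Add(6, Mul(5, 6)))) = Add(Mul(12, 15), Add(-15, Pow(Add(6, Mul(5, 6)), 2), Mul(-2, Add(6, Mul(5, 6))))) = Add(180, Add(-15, Pow(Add(6, 30), 2), Mul(-2, Add(6, 30)))) = Add(180, Add(-15, Pow(36, 2), Mul(-2, 36))) = Add(180, Add(-15, 1296, -72)) = Add(180, 1209) = 1389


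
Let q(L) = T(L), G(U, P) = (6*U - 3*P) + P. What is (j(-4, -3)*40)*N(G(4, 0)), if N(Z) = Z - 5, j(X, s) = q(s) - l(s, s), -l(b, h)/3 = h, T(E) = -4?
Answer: -9880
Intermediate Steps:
l(b, h) = -3*h
G(U, P) = -2*P + 6*U (G(U, P) = (-3*P + 6*U) + P = -2*P + 6*U)
q(L) = -4
j(X, s) = -4 + 3*s (j(X, s) = -4 - (-3)*s = -4 + 3*s)
N(Z) = -5 + Z
(j(-4, -3)*40)*N(G(4, 0)) = ((-4 + 3*(-3))*40)*(-5 + (-2*0 + 6*4)) = ((-4 - 9)*40)*(-5 + (0 + 24)) = (-13*40)*(-5 + 24) = -520*19 = -9880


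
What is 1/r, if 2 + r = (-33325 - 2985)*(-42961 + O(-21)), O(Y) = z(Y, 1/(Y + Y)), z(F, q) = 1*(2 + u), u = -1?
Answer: 1/1559877598 ≈ 6.4108e-10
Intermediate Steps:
z(F, q) = 1 (z(F, q) = 1*(2 - 1) = 1*1 = 1)
O(Y) = 1
r = 1559877598 (r = -2 + (-33325 - 2985)*(-42961 + 1) = -2 - 36310*(-42960) = -2 + 1559877600 = 1559877598)
1/r = 1/1559877598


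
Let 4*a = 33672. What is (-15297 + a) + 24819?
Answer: 17940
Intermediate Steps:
a = 8418 (a = (1/4)*33672 = 8418)
(-15297 + a) + 24819 = (-15297 + 8418) + 24819 = -6879 + 24819 = 17940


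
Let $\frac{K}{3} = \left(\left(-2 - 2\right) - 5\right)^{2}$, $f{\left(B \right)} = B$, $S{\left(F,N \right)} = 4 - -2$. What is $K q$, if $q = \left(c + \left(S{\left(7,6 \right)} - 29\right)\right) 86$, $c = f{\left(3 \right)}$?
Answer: $-417960$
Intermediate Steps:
$S{\left(F,N \right)} = 6$ ($S{\left(F,N \right)} = 4 + 2 = 6$)
$K = 243$ ($K = 3 \left(\left(-2 - 2\right) - 5\right)^{2} = 3 \left(-4 - 5\right)^{2} = 3 \left(-9\right)^{2} = 3 \cdot 81 = 243$)
$c = 3$
$q = -1720$ ($q = \left(3 + \left(6 - 29\right)\right) 86 = \left(3 - 23\right) 86 = \left(-20\right) 86 = -1720$)
$K q = 243 \left(-1720\right) = -417960$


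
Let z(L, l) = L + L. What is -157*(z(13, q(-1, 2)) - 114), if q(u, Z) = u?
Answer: 13816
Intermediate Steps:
z(L, l) = 2*L
-157*(z(13, q(-1, 2)) - 114) = -157*(2*13 - 114) = -157*(26 - 114) = -157*(-88) = 13816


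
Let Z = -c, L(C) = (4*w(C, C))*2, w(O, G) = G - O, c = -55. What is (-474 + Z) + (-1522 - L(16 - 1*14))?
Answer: -1941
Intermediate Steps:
L(C) = 0 (L(C) = (4*(C - C))*2 = (4*0)*2 = 0*2 = 0)
Z = 55 (Z = -1*(-55) = 55)
(-474 + Z) + (-1522 - L(16 - 1*14)) = (-474 + 55) + (-1522 - 1*0) = -419 + (-1522 + 0) = -419 - 1522 = -1941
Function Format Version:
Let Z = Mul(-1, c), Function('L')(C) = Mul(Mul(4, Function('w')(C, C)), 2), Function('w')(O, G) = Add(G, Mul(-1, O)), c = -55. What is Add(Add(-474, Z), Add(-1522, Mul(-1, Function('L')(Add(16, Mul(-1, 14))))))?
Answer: -1941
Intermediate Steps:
Function('L')(C) = 0 (Function('L')(C) = Mul(Mul(4, Add(C, Mul(-1, C))), 2) = Mul(Mul(4, 0), 2) = Mul(0, 2) = 0)
Z = 55 (Z = Mul(-1, -55) = 55)
Add(Add(-474, Z), Add(-1522, Mul(-1, Function('L')(Add(16, Mul(-1, 14)))))) = Add(Add(-474, 55), Add(-1522, Mul(-1, 0))) = Add(-419, Add(-1522, 0)) = Add(-419, -1522) = -1941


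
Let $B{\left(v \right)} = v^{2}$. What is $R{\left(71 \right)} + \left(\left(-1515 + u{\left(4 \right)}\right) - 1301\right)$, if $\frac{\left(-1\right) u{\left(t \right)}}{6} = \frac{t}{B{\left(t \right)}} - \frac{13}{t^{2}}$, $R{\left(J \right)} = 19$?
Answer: $- \frac{22349}{8} \approx -2793.6$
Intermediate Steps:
$u{\left(t \right)} = - \frac{6}{t} + \frac{78}{t^{2}}$ ($u{\left(t \right)} = - 6 \left(\frac{t}{t^{2}} - \frac{13}{t^{2}}\right) = - 6 \left(\frac{1}{t} - \frac{13}{t^{2}}\right) = - \frac{6}{t} + \frac{78}{t^{2}}$)
$R{\left(71 \right)} + \left(\left(-1515 + u{\left(4 \right)}\right) - 1301\right) = 19 - \left(2816 - \frac{6 \left(13 - 4\right)}{16}\right) = 19 - \left(2816 - \frac{3 \left(13 - 4\right)}{8}\right) = 19 - \left(2816 - \frac{27}{8}\right) = 19 + \left(\left(-1515 + \frac{27}{8}\right) - 1301\right) = 19 - \frac{22501}{8} = - \frac{22349}{8}$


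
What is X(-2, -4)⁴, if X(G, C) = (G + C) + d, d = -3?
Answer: 6561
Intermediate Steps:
X(G, C) = -3 + C + G (X(G, C) = (G + C) - 3 = (C + G) - 3 = -3 + C + G)
X(-2, -4)⁴ = (-3 - 4 - 2)⁴ = (-9)⁴ = 6561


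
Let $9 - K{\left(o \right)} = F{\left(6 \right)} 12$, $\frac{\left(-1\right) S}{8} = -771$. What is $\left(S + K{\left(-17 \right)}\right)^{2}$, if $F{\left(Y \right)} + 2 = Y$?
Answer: $37564641$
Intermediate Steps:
$F{\left(Y \right)} = -2 + Y$
$S = 6168$ ($S = \left(-8\right) \left(-771\right) = 6168$)
$K{\left(o \right)} = -39$ ($K{\left(o \right)} = 9 - \left(-2 + 6\right) 12 = 9 - 4 \cdot 12 = 9 - 48 = -39$)
$\left(S + K{\left(-17 \right)}\right)^{2} = \left(6168 - 39\right)^{2} = 6129^{2} = 37564641$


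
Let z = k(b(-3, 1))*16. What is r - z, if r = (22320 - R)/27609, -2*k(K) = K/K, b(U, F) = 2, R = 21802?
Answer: 221390/27609 ≈ 8.0188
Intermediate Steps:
k(K) = -½ (k(K) = -K/(2*K) = -½*1 = -½)
z = -8 (z = -½*16 = -8)
r = 518/27609 (r = (22320 - 1*21802)/27609 = (22320 - 21802)*(1/27609) = 518*(1/27609) = 518/27609 ≈ 0.018762)
r - z = 518/27609 - 1*(-8) = 518/27609 + 8 = 221390/27609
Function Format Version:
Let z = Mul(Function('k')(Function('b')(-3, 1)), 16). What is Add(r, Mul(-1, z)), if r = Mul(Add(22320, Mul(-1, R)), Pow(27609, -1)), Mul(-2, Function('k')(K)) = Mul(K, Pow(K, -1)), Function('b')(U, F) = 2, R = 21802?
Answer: Rational(221390, 27609) ≈ 8.0188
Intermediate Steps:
Function('k')(K) = Rational(-1, 2) (Function('k')(K) = Mul(Rational(-1, 2), Mul(K, Pow(K, -1))) = Mul(Rational(-1, 2), 1) = Rational(-1, 2))
z = -8 (z = Mul(Rational(-1, 2), 16) = -8)
r = Rational(518, 27609) (r = Mul(Add(22320, Mul(-1, 21802)), Pow(27609, -1)) = Mul(Add(22320, -21802), Rational(1, 27609)) = Mul(518, Rational(1, 27609)) = Rational(518, 27609) ≈ 0.018762)
Add(r, Mul(-1, z)) = Add(Rational(518, 27609), Mul(-1, -8)) = Add(Rational(518, 27609), 8) = Rational(221390, 27609)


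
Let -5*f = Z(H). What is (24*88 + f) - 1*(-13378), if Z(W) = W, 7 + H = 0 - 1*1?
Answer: 77458/5 ≈ 15492.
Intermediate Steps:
H = -8 (H = -7 + (0 - 1*1) = -7 + (0 - 1) = -7 - 1 = -8)
f = 8/5 (f = -⅕*(-8) = 8/5 ≈ 1.6000)
(24*88 + f) - 1*(-13378) = (24*88 + 8/5) - 1*(-13378) = (2112 + 8/5) + 13378 = 10568/5 + 13378 = 77458/5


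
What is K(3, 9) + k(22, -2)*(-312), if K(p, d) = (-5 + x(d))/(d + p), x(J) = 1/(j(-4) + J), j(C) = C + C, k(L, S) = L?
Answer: -20593/3 ≈ -6864.3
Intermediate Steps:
j(C) = 2*C
x(J) = 1/(-8 + J) (x(J) = 1/(2*(-4) + J) = 1/(-8 + J))
K(p, d) = (-5 + 1/(-8 + d))/(d + p)
K(3, 9) + k(22, -2)*(-312) = (41 - 5*9)/((-8 + 9)*(9 + 3)) + 22*(-312) = (41 - 45)/(1*12) - 6864 = 1*(1/12)*(-4) - 6864 = -1/3 - 6864 = -20593/3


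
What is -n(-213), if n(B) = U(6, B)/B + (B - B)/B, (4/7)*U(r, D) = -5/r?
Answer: -35/5112 ≈ -0.0068466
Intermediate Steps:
U(r, D) = -35/(4*r) (U(r, D) = 7*(-5/r)/4 = -35/(4*r))
n(B) = -35/(24*B) (n(B) = (-35/4/6)/B + (B - B)/B = (-35/4*⅙)/B + 0/B = -35/(24*B) + 0 = -35/(24*B))
-n(-213) = -(-35)/(24*(-213)) = -(-35)*(-1)/(24*213) = -1*35/5112 = -35/5112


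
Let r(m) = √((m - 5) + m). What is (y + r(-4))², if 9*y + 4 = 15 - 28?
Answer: (17 - 9*I*√13)²/81 ≈ -9.4321 - 13.621*I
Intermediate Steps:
r(m) = √(-5 + 2*m) (r(m) = √((-5 + m) + m) = √(-5 + 2*m))
y = -17/9 (y = -4/9 + (15 - 28)/9 = -4/9 + (⅑)*(-13) = -4/9 - 13/9 = -17/9 ≈ -1.8889)
(y + r(-4))² = (-17/9 + √(-5 + 2*(-4)))² = (-17/9 + √(-5 - 8))² = (-17/9 + √(-13))² = (-17/9 + I*√13)²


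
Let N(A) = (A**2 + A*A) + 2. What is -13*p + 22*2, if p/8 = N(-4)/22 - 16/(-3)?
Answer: -22156/33 ≈ -671.39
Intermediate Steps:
N(A) = 2 + 2*A**2 (N(A) = (A**2 + A**2) + 2 = 2*A**2 + 2 = 2 + 2*A**2)
p = 1816/33 (p = 8*((2 + 2*(-4)**2)/22 - 16/(-3)) = 8*((2 + 2*16)*(1/22) - 16*(-1/3)) = 8*((2 + 32)*(1/22) + 16/3) = 8*(34*(1/22) + 16/3) = 8*(17/11 + 16/3) = 8*(227/33) = 1816/33 ≈ 55.030)
-13*p + 22*2 = -13*1816/33 + 22*2 = -23608/33 + 44 = -22156/33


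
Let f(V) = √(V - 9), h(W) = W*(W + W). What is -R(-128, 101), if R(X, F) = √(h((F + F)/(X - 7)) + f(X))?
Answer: -√(81608 + 18225*I*√137)/135 ≈ -2.9163 - 2.0068*I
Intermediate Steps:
h(W) = 2*W² (h(W) = W*(2*W) = 2*W²)
f(V) = √(-9 + V)
R(X, F) = √(√(-9 + X) + 8*F²/(-7 + X)²) (R(X, F) = √(2*((F + F)/(X - 7))² + √(-9 + X)) = √(2*((2*F)/(-7 + X))² + √(-9 + X)) = √(2*(2*F/(-7 + X))² + √(-9 + X)) = √(2*(4*F²/(-7 + X)²) + √(-9 + X)) = √(8*F²/(-7 + X)² + √(-9 + X)) = √(√(-9 + X) + 8*F²/(-7 + X)²))
-R(-128, 101) = -√(√(-9 - 128) + 8*101²/(-7 - 128)²) = -√(√(-137) + 8*10201/(-135)²) = -√(I*√137 + 8*10201*(1/18225)) = -√(I*√137 + 81608/18225) = -√(81608/18225 + I*√137)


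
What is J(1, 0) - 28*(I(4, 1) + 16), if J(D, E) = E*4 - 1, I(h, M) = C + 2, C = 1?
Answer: -533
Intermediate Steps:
I(h, M) = 3 (I(h, M) = 1 + 2 = 3)
J(D, E) = -1 + 4*E (J(D, E) = 4*E - 1 = -1 + 4*E)
J(1, 0) - 28*(I(4, 1) + 16) = (-1 + 4*0) - 28*(3 + 16) = (-1 + 0) - 28*19 = -1 - 532 = -533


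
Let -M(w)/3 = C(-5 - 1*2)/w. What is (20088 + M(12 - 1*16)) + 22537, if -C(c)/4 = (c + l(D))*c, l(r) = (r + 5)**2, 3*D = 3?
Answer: 43234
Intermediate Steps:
D = 1 (D = (1/3)*3 = 1)
l(r) = (5 + r)**2
C(c) = -4*c*(36 + c) (C(c) = -4*(c + (5 + 1)**2)*c = -4*(c + 6**2)*c = -4*(c + 36)*c = -4*(36 + c)*c = -4*c*(36 + c))
M(w) = -2436/w (M(w) = -3*(-4*(-5 - 1*2)*(36 + (-5 - 1*2)))/w = -3*(-4*(-5 - 2)*(36 + (-5 - 2)))/w = -3*(-4*(-7)*(36 - 7))/w = -3*(-4*(-7)*29)/w = -2436/w)
(20088 + M(12 - 1*16)) + 22537 = (20088 - 2436/(12 - 1*16)) + 22537 = (20088 - 2436/(12 - 16)) + 22537 = (20088 - 2436/(-4)) + 22537 = (20088 - 2436*(-1/4)) + 22537 = (20088 + 609) + 22537 = 20697 + 22537 = 43234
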